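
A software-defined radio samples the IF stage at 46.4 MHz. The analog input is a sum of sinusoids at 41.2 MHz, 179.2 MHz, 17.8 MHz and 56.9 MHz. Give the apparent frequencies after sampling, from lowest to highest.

fs/2 = 23.2 MHz.
41.2 MHz > fs/2 = 23.2 MHz, folds to fs − 41.2 MHz = 5.2 MHz.
179.2 MHz mod fs = 40 MHz.
40 MHz > fs/2 = 23.2 MHz, folds to fs − 40 MHz = 6.4 MHz.
17.8 MHz ≤ fs/2 = 23.2 MHz, passes unchanged.
56.9 MHz mod fs = 10.5 MHz.
10.5 MHz ≤ fs/2 = 23.2 MHz, appears at 10.5 MHz.
Distinct values: {5.2 MHz, 6.4 MHz, 10.5 MHz, 17.8 MHz}.

5.2 MHz, 6.4 MHz, 10.5 MHz, 17.8 MHz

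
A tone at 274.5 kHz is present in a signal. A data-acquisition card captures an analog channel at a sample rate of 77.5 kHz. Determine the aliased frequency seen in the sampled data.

35.5 kHz

274.5 kHz mod fs = 42 kHz.
42 kHz > fs/2 = 38.75 kHz, folds to fs − 42 kHz = 35.5 kHz.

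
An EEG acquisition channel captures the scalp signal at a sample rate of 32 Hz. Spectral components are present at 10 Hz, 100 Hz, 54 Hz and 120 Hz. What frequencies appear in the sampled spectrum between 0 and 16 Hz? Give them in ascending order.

fs/2 = 16 Hz.
10 Hz ≤ fs/2 = 16 Hz, passes unchanged.
100 Hz mod fs = 4 Hz.
4 Hz ≤ fs/2 = 16 Hz, appears at 4 Hz.
54 Hz mod fs = 22 Hz.
22 Hz > fs/2 = 16 Hz, folds to fs − 22 Hz = 10 Hz.
120 Hz mod fs = 24 Hz.
24 Hz > fs/2 = 16 Hz, folds to fs − 24 Hz = 8 Hz.
Distinct values: {4 Hz, 8 Hz, 10 Hz}.

4 Hz, 8 Hz, 10 Hz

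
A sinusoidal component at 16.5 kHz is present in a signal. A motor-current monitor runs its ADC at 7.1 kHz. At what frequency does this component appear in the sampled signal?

2.3 kHz

16.5 kHz mod fs = 2.3 kHz.
2.3 kHz ≤ fs/2 = 3.55 kHz, appears at 2.3 kHz.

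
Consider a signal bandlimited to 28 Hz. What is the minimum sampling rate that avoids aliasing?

56 Hz

Nyquist rate = 2 × 28 Hz = 56 Hz.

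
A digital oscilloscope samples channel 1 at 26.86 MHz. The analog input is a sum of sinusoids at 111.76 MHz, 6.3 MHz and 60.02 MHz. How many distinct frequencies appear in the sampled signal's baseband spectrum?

fs/2 = 13.43 MHz.
111.76 MHz mod fs = 4.32 MHz.
4.32 MHz ≤ fs/2 = 13.43 MHz, appears at 4.32 MHz.
6.3 MHz ≤ fs/2 = 13.43 MHz, passes unchanged.
60.02 MHz mod fs = 6.3 MHz.
6.3 MHz ≤ fs/2 = 13.43 MHz, appears at 6.3 MHz.
Distinct values: {4.32 MHz, 6.3 MHz} → 2.

2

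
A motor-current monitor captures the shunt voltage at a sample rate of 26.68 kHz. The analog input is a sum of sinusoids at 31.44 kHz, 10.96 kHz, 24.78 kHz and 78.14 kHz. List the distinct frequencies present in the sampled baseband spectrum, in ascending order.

fs/2 = 13.34 kHz.
31.44 kHz mod fs = 4.76 kHz.
4.76 kHz ≤ fs/2 = 13.34 kHz, appears at 4.76 kHz.
10.96 kHz ≤ fs/2 = 13.34 kHz, passes unchanged.
24.78 kHz > fs/2 = 13.34 kHz, folds to fs − 24.78 kHz = 1.9 kHz.
78.14 kHz mod fs = 24.78 kHz.
24.78 kHz > fs/2 = 13.34 kHz, folds to fs − 24.78 kHz = 1.9 kHz.
Distinct values: {1.9 kHz, 4.76 kHz, 10.96 kHz}.

1.9 kHz, 4.76 kHz, 10.96 kHz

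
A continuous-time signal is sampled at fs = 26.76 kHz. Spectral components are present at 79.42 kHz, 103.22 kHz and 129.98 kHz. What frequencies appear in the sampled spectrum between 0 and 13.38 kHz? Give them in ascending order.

fs/2 = 13.38 kHz.
79.42 kHz mod fs = 25.9 kHz.
25.9 kHz > fs/2 = 13.38 kHz, folds to fs − 25.9 kHz = 0.86 kHz.
103.22 kHz mod fs = 22.94 kHz.
22.94 kHz > fs/2 = 13.38 kHz, folds to fs − 22.94 kHz = 3.82 kHz.
129.98 kHz mod fs = 22.94 kHz.
22.94 kHz > fs/2 = 13.38 kHz, folds to fs − 22.94 kHz = 3.82 kHz.
Distinct values: {0.86 kHz, 3.82 kHz}.

0.86 kHz, 3.82 kHz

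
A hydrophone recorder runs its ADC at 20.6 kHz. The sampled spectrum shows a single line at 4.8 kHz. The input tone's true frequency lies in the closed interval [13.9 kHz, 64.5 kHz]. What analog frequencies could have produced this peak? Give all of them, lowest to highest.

Frequencies that alias to 4.8 kHz are k·fs ± 4.8 kHz for integer k ≥ 0.
k=0: 4.8 kHz.
k=1: 15.8 kHz, 25.4 kHz.
k=2: 36.4 kHz, 46 kHz.
k=3: 57 kHz, 66.6 kHz.
k=4: 77.6 kHz, 87.2 kHz.
Within [13.9 kHz, 64.5 kHz]: 15.8 kHz, 25.4 kHz, 36.4 kHz, 46 kHz, 57 kHz.

15.8 kHz, 25.4 kHz, 36.4 kHz, 46 kHz, 57 kHz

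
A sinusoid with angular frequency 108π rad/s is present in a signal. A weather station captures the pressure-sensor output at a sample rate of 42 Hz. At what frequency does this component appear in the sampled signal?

12 Hz

ω = 108π rad/s → f = ω/(2π) = 54 Hz.
54 Hz mod fs = 12 Hz.
12 Hz ≤ fs/2 = 21 Hz, appears at 12 Hz.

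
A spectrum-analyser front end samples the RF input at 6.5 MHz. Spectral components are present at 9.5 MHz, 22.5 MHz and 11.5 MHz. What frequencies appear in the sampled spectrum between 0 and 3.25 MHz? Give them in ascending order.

fs/2 = 3.25 MHz.
9.5 MHz mod fs = 3 MHz.
3 MHz ≤ fs/2 = 3.25 MHz, appears at 3 MHz.
22.5 MHz mod fs = 3 MHz.
3 MHz ≤ fs/2 = 3.25 MHz, appears at 3 MHz.
11.5 MHz mod fs = 5 MHz.
5 MHz > fs/2 = 3.25 MHz, folds to fs − 5 MHz = 1.5 MHz.
Distinct values: {1.5 MHz, 3 MHz}.

1.5 MHz, 3 MHz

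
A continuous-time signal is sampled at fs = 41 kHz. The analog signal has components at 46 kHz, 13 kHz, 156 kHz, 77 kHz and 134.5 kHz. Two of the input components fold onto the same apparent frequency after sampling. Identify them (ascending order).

fs/2 = 20.5 kHz.
46 kHz mod fs = 5 kHz.
5 kHz ≤ fs/2 = 20.5 kHz, appears at 5 kHz.
13 kHz ≤ fs/2 = 20.5 kHz, passes unchanged.
156 kHz mod fs = 33 kHz.
33 kHz > fs/2 = 20.5 kHz, folds to fs − 33 kHz = 8 kHz.
77 kHz mod fs = 36 kHz.
36 kHz > fs/2 = 20.5 kHz, folds to fs − 36 kHz = 5 kHz.
134.5 kHz mod fs = 11.5 kHz.
11.5 kHz ≤ fs/2 = 20.5 kHz, appears at 11.5 kHz.
46 kHz and 77 kHz both map to 5 kHz.

46 kHz, 77 kHz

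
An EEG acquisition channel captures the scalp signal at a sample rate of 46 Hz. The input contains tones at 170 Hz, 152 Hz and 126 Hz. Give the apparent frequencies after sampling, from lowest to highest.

fs/2 = 23 Hz.
170 Hz mod fs = 32 Hz.
32 Hz > fs/2 = 23 Hz, folds to fs − 32 Hz = 14 Hz.
152 Hz mod fs = 14 Hz.
14 Hz ≤ fs/2 = 23 Hz, appears at 14 Hz.
126 Hz mod fs = 34 Hz.
34 Hz > fs/2 = 23 Hz, folds to fs − 34 Hz = 12 Hz.
Distinct values: {12 Hz, 14 Hz}.

12 Hz, 14 Hz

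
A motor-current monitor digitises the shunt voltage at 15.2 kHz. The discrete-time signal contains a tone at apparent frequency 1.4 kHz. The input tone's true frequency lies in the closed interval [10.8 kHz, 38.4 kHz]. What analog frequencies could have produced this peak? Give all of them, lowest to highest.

Frequencies that alias to 1.4 kHz are k·fs ± 1.4 kHz for integer k ≥ 0.
k=0: 1.4 kHz.
k=1: 13.8 kHz, 16.6 kHz.
k=2: 29 kHz, 31.8 kHz.
k=3: 44.2 kHz, 47 kHz.
Within [10.8 kHz, 38.4 kHz]: 13.8 kHz, 16.6 kHz, 29 kHz, 31.8 kHz.

13.8 kHz, 16.6 kHz, 29 kHz, 31.8 kHz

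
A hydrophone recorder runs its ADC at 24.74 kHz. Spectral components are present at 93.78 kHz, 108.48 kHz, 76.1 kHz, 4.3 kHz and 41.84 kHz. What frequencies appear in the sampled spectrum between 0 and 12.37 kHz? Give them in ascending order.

fs/2 = 12.37 kHz.
93.78 kHz mod fs = 19.56 kHz.
19.56 kHz > fs/2 = 12.37 kHz, folds to fs − 19.56 kHz = 5.18 kHz.
108.48 kHz mod fs = 9.52 kHz.
9.52 kHz ≤ fs/2 = 12.37 kHz, appears at 9.52 kHz.
76.1 kHz mod fs = 1.88 kHz.
1.88 kHz ≤ fs/2 = 12.37 kHz, appears at 1.88 kHz.
4.3 kHz ≤ fs/2 = 12.37 kHz, passes unchanged.
41.84 kHz mod fs = 17.1 kHz.
17.1 kHz > fs/2 = 12.37 kHz, folds to fs − 17.1 kHz = 7.64 kHz.
Distinct values: {1.88 kHz, 4.3 kHz, 5.18 kHz, 7.64 kHz, 9.52 kHz}.

1.88 kHz, 4.3 kHz, 5.18 kHz, 7.64 kHz, 9.52 kHz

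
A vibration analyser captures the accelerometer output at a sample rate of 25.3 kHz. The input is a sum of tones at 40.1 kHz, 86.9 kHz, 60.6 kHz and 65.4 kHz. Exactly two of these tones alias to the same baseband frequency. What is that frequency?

10.5 kHz

fs/2 = 12.65 kHz.
40.1 kHz mod fs = 14.8 kHz.
14.8 kHz > fs/2 = 12.65 kHz, folds to fs − 14.8 kHz = 10.5 kHz.
86.9 kHz mod fs = 11 kHz.
11 kHz ≤ fs/2 = 12.65 kHz, appears at 11 kHz.
60.6 kHz mod fs = 10 kHz.
10 kHz ≤ fs/2 = 12.65 kHz, appears at 10 kHz.
65.4 kHz mod fs = 14.8 kHz.
14.8 kHz > fs/2 = 12.65 kHz, folds to fs − 14.8 kHz = 10.5 kHz.
40.1 kHz and 65.4 kHz both map to 10.5 kHz.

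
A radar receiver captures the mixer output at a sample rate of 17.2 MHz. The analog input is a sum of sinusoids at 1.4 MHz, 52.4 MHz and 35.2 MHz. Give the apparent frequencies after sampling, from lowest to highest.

0.8 MHz, 1.4 MHz

fs/2 = 8.6 MHz.
1.4 MHz ≤ fs/2 = 8.6 MHz, passes unchanged.
52.4 MHz mod fs = 0.8 MHz.
0.8 MHz ≤ fs/2 = 8.6 MHz, appears at 0.8 MHz.
35.2 MHz mod fs = 0.8 MHz.
0.8 MHz ≤ fs/2 = 8.6 MHz, appears at 0.8 MHz.
Distinct values: {0.8 MHz, 1.4 MHz}.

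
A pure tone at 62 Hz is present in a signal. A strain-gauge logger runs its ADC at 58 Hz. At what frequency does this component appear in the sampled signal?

4 Hz

62 Hz mod fs = 4 Hz.
4 Hz ≤ fs/2 = 29 Hz, appears at 4 Hz.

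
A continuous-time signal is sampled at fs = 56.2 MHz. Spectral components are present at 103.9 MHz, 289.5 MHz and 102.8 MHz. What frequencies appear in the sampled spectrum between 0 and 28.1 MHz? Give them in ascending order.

fs/2 = 28.1 MHz.
103.9 MHz mod fs = 47.7 MHz.
47.7 MHz > fs/2 = 28.1 MHz, folds to fs − 47.7 MHz = 8.5 MHz.
289.5 MHz mod fs = 8.5 MHz.
8.5 MHz ≤ fs/2 = 28.1 MHz, appears at 8.5 MHz.
102.8 MHz mod fs = 46.6 MHz.
46.6 MHz > fs/2 = 28.1 MHz, folds to fs − 46.6 MHz = 9.6 MHz.
Distinct values: {8.5 MHz, 9.6 MHz}.

8.5 MHz, 9.6 MHz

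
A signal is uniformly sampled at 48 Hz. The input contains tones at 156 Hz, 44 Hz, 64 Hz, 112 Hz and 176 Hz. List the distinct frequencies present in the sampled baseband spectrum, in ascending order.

4 Hz, 12 Hz, 16 Hz

fs/2 = 24 Hz.
156 Hz mod fs = 12 Hz.
12 Hz ≤ fs/2 = 24 Hz, appears at 12 Hz.
44 Hz > fs/2 = 24 Hz, folds to fs − 44 Hz = 4 Hz.
64 Hz mod fs = 16 Hz.
16 Hz ≤ fs/2 = 24 Hz, appears at 16 Hz.
112 Hz mod fs = 16 Hz.
16 Hz ≤ fs/2 = 24 Hz, appears at 16 Hz.
176 Hz mod fs = 32 Hz.
32 Hz > fs/2 = 24 Hz, folds to fs − 32 Hz = 16 Hz.
Distinct values: {4 Hz, 12 Hz, 16 Hz}.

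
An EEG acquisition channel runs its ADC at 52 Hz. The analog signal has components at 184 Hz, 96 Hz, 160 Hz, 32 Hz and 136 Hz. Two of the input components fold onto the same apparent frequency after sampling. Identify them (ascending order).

fs/2 = 26 Hz.
184 Hz mod fs = 28 Hz.
28 Hz > fs/2 = 26 Hz, folds to fs − 28 Hz = 24 Hz.
96 Hz mod fs = 44 Hz.
44 Hz > fs/2 = 26 Hz, folds to fs − 44 Hz = 8 Hz.
160 Hz mod fs = 4 Hz.
4 Hz ≤ fs/2 = 26 Hz, appears at 4 Hz.
32 Hz > fs/2 = 26 Hz, folds to fs − 32 Hz = 20 Hz.
136 Hz mod fs = 32 Hz.
32 Hz > fs/2 = 26 Hz, folds to fs − 32 Hz = 20 Hz.
32 Hz and 136 Hz both map to 20 Hz.

32 Hz, 136 Hz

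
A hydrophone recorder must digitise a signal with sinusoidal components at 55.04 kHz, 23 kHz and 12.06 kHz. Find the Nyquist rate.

110.08 kHz

Highest-frequency component: 55.04 kHz.
Nyquist rate = 2 × 55.04 kHz = 110.08 kHz.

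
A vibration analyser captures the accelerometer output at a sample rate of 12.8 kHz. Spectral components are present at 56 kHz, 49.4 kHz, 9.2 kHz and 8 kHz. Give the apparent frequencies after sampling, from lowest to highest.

fs/2 = 6.4 kHz.
56 kHz mod fs = 4.8 kHz.
4.8 kHz ≤ fs/2 = 6.4 kHz, appears at 4.8 kHz.
49.4 kHz mod fs = 11 kHz.
11 kHz > fs/2 = 6.4 kHz, folds to fs − 11 kHz = 1.8 kHz.
9.2 kHz > fs/2 = 6.4 kHz, folds to fs − 9.2 kHz = 3.6 kHz.
8 kHz > fs/2 = 6.4 kHz, folds to fs − 8 kHz = 4.8 kHz.
Distinct values: {1.8 kHz, 3.6 kHz, 4.8 kHz}.

1.8 kHz, 3.6 kHz, 4.8 kHz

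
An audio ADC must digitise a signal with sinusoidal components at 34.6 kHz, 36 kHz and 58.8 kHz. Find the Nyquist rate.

117.6 kHz

Highest-frequency component: 58.8 kHz.
Nyquist rate = 2 × 58.8 kHz = 117.6 kHz.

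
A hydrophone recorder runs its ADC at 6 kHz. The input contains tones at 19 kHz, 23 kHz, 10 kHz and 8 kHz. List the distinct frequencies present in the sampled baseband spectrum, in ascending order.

fs/2 = 3 kHz.
19 kHz mod fs = 1 kHz.
1 kHz ≤ fs/2 = 3 kHz, appears at 1 kHz.
23 kHz mod fs = 5 kHz.
5 kHz > fs/2 = 3 kHz, folds to fs − 5 kHz = 1 kHz.
10 kHz mod fs = 4 kHz.
4 kHz > fs/2 = 3 kHz, folds to fs − 4 kHz = 2 kHz.
8 kHz mod fs = 2 kHz.
2 kHz ≤ fs/2 = 3 kHz, appears at 2 kHz.
Distinct values: {1 kHz, 2 kHz}.

1 kHz, 2 kHz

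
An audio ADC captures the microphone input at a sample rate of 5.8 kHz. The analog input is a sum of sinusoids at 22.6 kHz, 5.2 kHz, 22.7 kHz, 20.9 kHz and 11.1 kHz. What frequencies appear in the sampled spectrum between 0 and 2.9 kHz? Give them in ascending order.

fs/2 = 2.9 kHz.
22.6 kHz mod fs = 5.2 kHz.
5.2 kHz > fs/2 = 2.9 kHz, folds to fs − 5.2 kHz = 0.6 kHz.
5.2 kHz > fs/2 = 2.9 kHz, folds to fs − 5.2 kHz = 0.6 kHz.
22.7 kHz mod fs = 5.3 kHz.
5.3 kHz > fs/2 = 2.9 kHz, folds to fs − 5.3 kHz = 0.5 kHz.
20.9 kHz mod fs = 3.5 kHz.
3.5 kHz > fs/2 = 2.9 kHz, folds to fs − 3.5 kHz = 2.3 kHz.
11.1 kHz mod fs = 5.3 kHz.
5.3 kHz > fs/2 = 2.9 kHz, folds to fs − 5.3 kHz = 0.5 kHz.
Distinct values: {0.5 kHz, 0.6 kHz, 2.3 kHz}.

0.5 kHz, 0.6 kHz, 2.3 kHz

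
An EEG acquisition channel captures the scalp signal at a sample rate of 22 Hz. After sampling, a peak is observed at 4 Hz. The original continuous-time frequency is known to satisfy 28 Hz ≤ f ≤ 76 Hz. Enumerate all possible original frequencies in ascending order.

Frequencies that alias to 4 Hz are k·fs ± 4 Hz for integer k ≥ 0.
k=0: 4 Hz.
k=1: 18 Hz, 26 Hz.
k=2: 40 Hz, 48 Hz.
k=3: 62 Hz, 70 Hz.
k=4: 84 Hz, 92 Hz.
Within [28 Hz, 76 Hz]: 40 Hz, 48 Hz, 62 Hz, 70 Hz.

40 Hz, 48 Hz, 62 Hz, 70 Hz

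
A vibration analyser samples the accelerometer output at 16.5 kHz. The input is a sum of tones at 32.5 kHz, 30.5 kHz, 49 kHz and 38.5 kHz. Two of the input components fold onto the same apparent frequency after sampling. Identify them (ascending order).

fs/2 = 8.25 kHz.
32.5 kHz mod fs = 16 kHz.
16 kHz > fs/2 = 8.25 kHz, folds to fs − 16 kHz = 0.5 kHz.
30.5 kHz mod fs = 14 kHz.
14 kHz > fs/2 = 8.25 kHz, folds to fs − 14 kHz = 2.5 kHz.
49 kHz mod fs = 16 kHz.
16 kHz > fs/2 = 8.25 kHz, folds to fs − 16 kHz = 0.5 kHz.
38.5 kHz mod fs = 5.5 kHz.
5.5 kHz ≤ fs/2 = 8.25 kHz, appears at 5.5 kHz.
32.5 kHz and 49 kHz both map to 0.5 kHz.

32.5 kHz, 49 kHz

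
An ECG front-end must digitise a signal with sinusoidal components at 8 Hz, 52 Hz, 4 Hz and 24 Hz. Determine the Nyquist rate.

Highest-frequency component: 52 Hz.
Nyquist rate = 2 × 52 Hz = 104 Hz.

104 Hz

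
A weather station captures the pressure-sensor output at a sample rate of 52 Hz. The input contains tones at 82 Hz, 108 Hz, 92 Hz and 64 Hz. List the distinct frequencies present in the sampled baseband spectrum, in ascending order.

4 Hz, 12 Hz, 22 Hz

fs/2 = 26 Hz.
82 Hz mod fs = 30 Hz.
30 Hz > fs/2 = 26 Hz, folds to fs − 30 Hz = 22 Hz.
108 Hz mod fs = 4 Hz.
4 Hz ≤ fs/2 = 26 Hz, appears at 4 Hz.
92 Hz mod fs = 40 Hz.
40 Hz > fs/2 = 26 Hz, folds to fs − 40 Hz = 12 Hz.
64 Hz mod fs = 12 Hz.
12 Hz ≤ fs/2 = 26 Hz, appears at 12 Hz.
Distinct values: {4 Hz, 12 Hz, 22 Hz}.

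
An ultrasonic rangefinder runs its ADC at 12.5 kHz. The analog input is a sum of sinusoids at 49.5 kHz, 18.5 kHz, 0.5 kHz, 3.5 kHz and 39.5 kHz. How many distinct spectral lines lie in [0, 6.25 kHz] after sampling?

4

fs/2 = 6.25 kHz.
49.5 kHz mod fs = 12 kHz.
12 kHz > fs/2 = 6.25 kHz, folds to fs − 12 kHz = 0.5 kHz.
18.5 kHz mod fs = 6 kHz.
6 kHz ≤ fs/2 = 6.25 kHz, appears at 6 kHz.
0.5 kHz ≤ fs/2 = 6.25 kHz, passes unchanged.
3.5 kHz ≤ fs/2 = 6.25 kHz, passes unchanged.
39.5 kHz mod fs = 2 kHz.
2 kHz ≤ fs/2 = 6.25 kHz, appears at 2 kHz.
Distinct values: {0.5 kHz, 2 kHz, 3.5 kHz, 6 kHz} → 4.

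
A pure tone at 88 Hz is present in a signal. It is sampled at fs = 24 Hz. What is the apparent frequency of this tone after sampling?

8 Hz

88 Hz mod fs = 16 Hz.
16 Hz > fs/2 = 12 Hz, folds to fs − 16 Hz = 8 Hz.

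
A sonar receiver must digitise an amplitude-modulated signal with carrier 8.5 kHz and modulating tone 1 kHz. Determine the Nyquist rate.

19 kHz

AM sidebands sit at fc ± fm = 7.5 kHz and 9.5 kHz.
Highest-frequency component: 9.5 kHz.
Nyquist rate = 2 × 9.5 kHz = 19 kHz.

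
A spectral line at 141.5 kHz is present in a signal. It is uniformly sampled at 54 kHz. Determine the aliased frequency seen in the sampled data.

141.5 kHz mod fs = 33.5 kHz.
33.5 kHz > fs/2 = 27 kHz, folds to fs − 33.5 kHz = 20.5 kHz.

20.5 kHz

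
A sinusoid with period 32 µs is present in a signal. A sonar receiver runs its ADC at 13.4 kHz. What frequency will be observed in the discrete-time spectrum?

4.45 kHz

T = 32 µs → f = 1/T = 31.25 kHz.
31.25 kHz mod fs = 4.45 kHz.
4.45 kHz ≤ fs/2 = 6.7 kHz, appears at 4.45 kHz.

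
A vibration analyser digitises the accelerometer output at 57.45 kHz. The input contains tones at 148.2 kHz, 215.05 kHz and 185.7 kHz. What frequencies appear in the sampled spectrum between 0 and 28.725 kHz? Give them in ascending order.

fs/2 = 28.725 kHz.
148.2 kHz mod fs = 33.3 kHz.
33.3 kHz > fs/2 = 28.725 kHz, folds to fs − 33.3 kHz = 24.15 kHz.
215.05 kHz mod fs = 42.7 kHz.
42.7 kHz > fs/2 = 28.725 kHz, folds to fs − 42.7 kHz = 14.75 kHz.
185.7 kHz mod fs = 13.35 kHz.
13.35 kHz ≤ fs/2 = 28.725 kHz, appears at 13.35 kHz.
Distinct values: {13.35 kHz, 14.75 kHz, 24.15 kHz}.

13.35 kHz, 14.75 kHz, 24.15 kHz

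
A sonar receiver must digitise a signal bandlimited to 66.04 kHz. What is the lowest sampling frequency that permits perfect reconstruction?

132.08 kHz

Nyquist rate = 2 × 66.04 kHz = 132.08 kHz.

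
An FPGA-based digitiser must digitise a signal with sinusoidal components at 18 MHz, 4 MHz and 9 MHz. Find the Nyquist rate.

Highest-frequency component: 18 MHz.
Nyquist rate = 2 × 18 MHz = 36 MHz.

36 MHz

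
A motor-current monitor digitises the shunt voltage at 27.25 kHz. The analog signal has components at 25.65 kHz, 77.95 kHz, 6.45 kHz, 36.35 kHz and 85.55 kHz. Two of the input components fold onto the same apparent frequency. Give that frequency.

fs/2 = 13.625 kHz.
25.65 kHz > fs/2 = 13.625 kHz, folds to fs − 25.65 kHz = 1.6 kHz.
77.95 kHz mod fs = 23.45 kHz.
23.45 kHz > fs/2 = 13.625 kHz, folds to fs − 23.45 kHz = 3.8 kHz.
6.45 kHz ≤ fs/2 = 13.625 kHz, passes unchanged.
36.35 kHz mod fs = 9.1 kHz.
9.1 kHz ≤ fs/2 = 13.625 kHz, appears at 9.1 kHz.
85.55 kHz mod fs = 3.8 kHz.
3.8 kHz ≤ fs/2 = 13.625 kHz, appears at 3.8 kHz.
77.95 kHz and 85.55 kHz both map to 3.8 kHz.

3.8 kHz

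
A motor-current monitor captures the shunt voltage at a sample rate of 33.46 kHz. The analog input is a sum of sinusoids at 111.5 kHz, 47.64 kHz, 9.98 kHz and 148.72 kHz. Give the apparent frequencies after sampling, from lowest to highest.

fs/2 = 16.73 kHz.
111.5 kHz mod fs = 11.12 kHz.
11.12 kHz ≤ fs/2 = 16.73 kHz, appears at 11.12 kHz.
47.64 kHz mod fs = 14.18 kHz.
14.18 kHz ≤ fs/2 = 16.73 kHz, appears at 14.18 kHz.
9.98 kHz ≤ fs/2 = 16.73 kHz, passes unchanged.
148.72 kHz mod fs = 14.88 kHz.
14.88 kHz ≤ fs/2 = 16.73 kHz, appears at 14.88 kHz.
Distinct values: {9.98 kHz, 11.12 kHz, 14.18 kHz, 14.88 kHz}.

9.98 kHz, 11.12 kHz, 14.18 kHz, 14.88 kHz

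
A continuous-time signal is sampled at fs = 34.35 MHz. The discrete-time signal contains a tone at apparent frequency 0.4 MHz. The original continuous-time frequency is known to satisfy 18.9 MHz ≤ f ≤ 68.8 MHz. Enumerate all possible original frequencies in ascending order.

Frequencies that alias to 0.4 MHz are k·fs ± 0.4 MHz for integer k ≥ 0.
k=0: 0.4 MHz.
k=1: 33.95 MHz, 34.75 MHz.
k=2: 68.3 MHz, 69.1 MHz.
k=3: 102.65 MHz, 103.45 MHz.
Within [18.9 MHz, 68.8 MHz]: 33.95 MHz, 34.75 MHz, 68.3 MHz.

33.95 MHz, 34.75 MHz, 68.3 MHz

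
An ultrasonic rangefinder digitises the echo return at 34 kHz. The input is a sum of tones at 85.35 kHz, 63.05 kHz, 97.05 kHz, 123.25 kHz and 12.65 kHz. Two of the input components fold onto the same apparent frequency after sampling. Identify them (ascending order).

63.05 kHz, 97.05 kHz

fs/2 = 17 kHz.
85.35 kHz mod fs = 17.35 kHz.
17.35 kHz > fs/2 = 17 kHz, folds to fs − 17.35 kHz = 16.65 kHz.
63.05 kHz mod fs = 29.05 kHz.
29.05 kHz > fs/2 = 17 kHz, folds to fs − 29.05 kHz = 4.95 kHz.
97.05 kHz mod fs = 29.05 kHz.
29.05 kHz > fs/2 = 17 kHz, folds to fs − 29.05 kHz = 4.95 kHz.
123.25 kHz mod fs = 21.25 kHz.
21.25 kHz > fs/2 = 17 kHz, folds to fs − 21.25 kHz = 12.75 kHz.
12.65 kHz ≤ fs/2 = 17 kHz, passes unchanged.
63.05 kHz and 97.05 kHz both map to 4.95 kHz.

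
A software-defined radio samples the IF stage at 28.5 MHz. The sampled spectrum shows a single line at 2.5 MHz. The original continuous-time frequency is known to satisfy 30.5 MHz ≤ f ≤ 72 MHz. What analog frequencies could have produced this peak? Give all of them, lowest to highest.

Frequencies that alias to 2.5 MHz are k·fs ± 2.5 MHz for integer k ≥ 0.
k=0: 2.5 MHz.
k=1: 26 MHz, 31 MHz.
k=2: 54.5 MHz, 59.5 MHz.
k=3: 83 MHz, 88 MHz.
Within [30.5 MHz, 72 MHz]: 31 MHz, 54.5 MHz, 59.5 MHz.

31 MHz, 54.5 MHz, 59.5 MHz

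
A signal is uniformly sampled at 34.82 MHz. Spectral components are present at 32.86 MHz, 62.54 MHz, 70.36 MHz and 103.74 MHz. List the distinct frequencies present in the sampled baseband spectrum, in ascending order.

fs/2 = 17.41 MHz.
32.86 MHz > fs/2 = 17.41 MHz, folds to fs − 32.86 MHz = 1.96 MHz.
62.54 MHz mod fs = 27.72 MHz.
27.72 MHz > fs/2 = 17.41 MHz, folds to fs − 27.72 MHz = 7.1 MHz.
70.36 MHz mod fs = 0.72 MHz.
0.72 MHz ≤ fs/2 = 17.41 MHz, appears at 0.72 MHz.
103.74 MHz mod fs = 34.1 MHz.
34.1 MHz > fs/2 = 17.41 MHz, folds to fs − 34.1 MHz = 0.72 MHz.
Distinct values: {0.72 MHz, 1.96 MHz, 7.1 MHz}.

0.72 MHz, 1.96 MHz, 7.1 MHz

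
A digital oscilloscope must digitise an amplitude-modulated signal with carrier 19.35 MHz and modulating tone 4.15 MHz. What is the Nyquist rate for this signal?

47 MHz

AM sidebands sit at fc ± fm = 15.2 MHz and 23.5 MHz.
Highest-frequency component: 23.5 MHz.
Nyquist rate = 2 × 23.5 MHz = 47 MHz.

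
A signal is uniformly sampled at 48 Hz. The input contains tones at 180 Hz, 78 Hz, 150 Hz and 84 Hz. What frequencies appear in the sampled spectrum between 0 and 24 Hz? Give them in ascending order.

6 Hz, 12 Hz, 18 Hz

fs/2 = 24 Hz.
180 Hz mod fs = 36 Hz.
36 Hz > fs/2 = 24 Hz, folds to fs − 36 Hz = 12 Hz.
78 Hz mod fs = 30 Hz.
30 Hz > fs/2 = 24 Hz, folds to fs − 30 Hz = 18 Hz.
150 Hz mod fs = 6 Hz.
6 Hz ≤ fs/2 = 24 Hz, appears at 6 Hz.
84 Hz mod fs = 36 Hz.
36 Hz > fs/2 = 24 Hz, folds to fs − 36 Hz = 12 Hz.
Distinct values: {6 Hz, 12 Hz, 18 Hz}.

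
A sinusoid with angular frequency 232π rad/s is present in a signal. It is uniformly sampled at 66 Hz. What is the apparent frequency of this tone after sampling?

ω = 232π rad/s → f = ω/(2π) = 116 Hz.
116 Hz mod fs = 50 Hz.
50 Hz > fs/2 = 33 Hz, folds to fs − 50 Hz = 16 Hz.

16 Hz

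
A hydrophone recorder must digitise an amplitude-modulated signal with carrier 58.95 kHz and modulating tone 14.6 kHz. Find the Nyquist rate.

147.1 kHz

AM sidebands sit at fc ± fm = 44.35 kHz and 73.55 kHz.
Highest-frequency component: 73.55 kHz.
Nyquist rate = 2 × 73.55 kHz = 147.1 kHz.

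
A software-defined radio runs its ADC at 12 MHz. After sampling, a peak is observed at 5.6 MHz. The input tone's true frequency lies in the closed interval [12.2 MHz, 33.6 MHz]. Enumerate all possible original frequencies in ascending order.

17.6 MHz, 18.4 MHz, 29.6 MHz, 30.4 MHz

Frequencies that alias to 5.6 MHz are k·fs ± 5.6 MHz for integer k ≥ 0.
k=0: 5.6 MHz.
k=1: 6.4 MHz, 17.6 MHz.
k=2: 18.4 MHz, 29.6 MHz.
k=3: 30.4 MHz, 41.6 MHz.
k=4: 42.4 MHz, 53.6 MHz.
Within [12.2 MHz, 33.6 MHz]: 17.6 MHz, 18.4 MHz, 29.6 MHz, 30.4 MHz.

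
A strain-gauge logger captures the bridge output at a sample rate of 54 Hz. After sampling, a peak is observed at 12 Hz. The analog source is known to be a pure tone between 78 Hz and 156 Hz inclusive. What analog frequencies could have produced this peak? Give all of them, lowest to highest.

Frequencies that alias to 12 Hz are k·fs ± 12 Hz for integer k ≥ 0.
k=0: 12 Hz.
k=1: 42 Hz, 66 Hz.
k=2: 96 Hz, 120 Hz.
k=3: 150 Hz, 174 Hz.
k=4: 204 Hz, 228 Hz.
Within [78 Hz, 156 Hz]: 96 Hz, 120 Hz, 150 Hz.

96 Hz, 120 Hz, 150 Hz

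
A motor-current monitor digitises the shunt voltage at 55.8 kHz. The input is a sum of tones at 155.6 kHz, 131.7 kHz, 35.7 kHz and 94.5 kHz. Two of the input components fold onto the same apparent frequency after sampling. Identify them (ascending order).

35.7 kHz, 131.7 kHz

fs/2 = 27.9 kHz.
155.6 kHz mod fs = 44 kHz.
44 kHz > fs/2 = 27.9 kHz, folds to fs − 44 kHz = 11.8 kHz.
131.7 kHz mod fs = 20.1 kHz.
20.1 kHz ≤ fs/2 = 27.9 kHz, appears at 20.1 kHz.
35.7 kHz > fs/2 = 27.9 kHz, folds to fs − 35.7 kHz = 20.1 kHz.
94.5 kHz mod fs = 38.7 kHz.
38.7 kHz > fs/2 = 27.9 kHz, folds to fs − 38.7 kHz = 17.1 kHz.
35.7 kHz and 131.7 kHz both map to 20.1 kHz.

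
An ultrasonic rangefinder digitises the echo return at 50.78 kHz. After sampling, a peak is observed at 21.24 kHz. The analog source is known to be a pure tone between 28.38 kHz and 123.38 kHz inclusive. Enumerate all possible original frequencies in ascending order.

29.54 kHz, 72.02 kHz, 80.32 kHz, 122.8 kHz

Frequencies that alias to 21.24 kHz are k·fs ± 21.24 kHz for integer k ≥ 0.
k=0: 21.24 kHz.
k=1: 29.54 kHz, 72.02 kHz.
k=2: 80.32 kHz, 122.8 kHz.
k=3: 131.1 kHz, 173.58 kHz.
Within [28.38 kHz, 123.38 kHz]: 29.54 kHz, 72.02 kHz, 80.32 kHz, 122.8 kHz.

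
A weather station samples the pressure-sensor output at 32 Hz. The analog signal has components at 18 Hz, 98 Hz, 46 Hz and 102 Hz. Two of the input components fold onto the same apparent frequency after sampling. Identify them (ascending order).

fs/2 = 16 Hz.
18 Hz > fs/2 = 16 Hz, folds to fs − 18 Hz = 14 Hz.
98 Hz mod fs = 2 Hz.
2 Hz ≤ fs/2 = 16 Hz, appears at 2 Hz.
46 Hz mod fs = 14 Hz.
14 Hz ≤ fs/2 = 16 Hz, appears at 14 Hz.
102 Hz mod fs = 6 Hz.
6 Hz ≤ fs/2 = 16 Hz, appears at 6 Hz.
18 Hz and 46 Hz both map to 14 Hz.

18 Hz, 46 Hz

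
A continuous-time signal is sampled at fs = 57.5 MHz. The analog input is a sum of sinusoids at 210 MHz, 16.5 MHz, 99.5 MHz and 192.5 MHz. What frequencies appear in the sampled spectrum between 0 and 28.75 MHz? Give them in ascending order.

fs/2 = 28.75 MHz.
210 MHz mod fs = 37.5 MHz.
37.5 MHz > fs/2 = 28.75 MHz, folds to fs − 37.5 MHz = 20 MHz.
16.5 MHz ≤ fs/2 = 28.75 MHz, passes unchanged.
99.5 MHz mod fs = 42 MHz.
42 MHz > fs/2 = 28.75 MHz, folds to fs − 42 MHz = 15.5 MHz.
192.5 MHz mod fs = 20 MHz.
20 MHz ≤ fs/2 = 28.75 MHz, appears at 20 MHz.
Distinct values: {15.5 MHz, 16.5 MHz, 20 MHz}.

15.5 MHz, 16.5 MHz, 20 MHz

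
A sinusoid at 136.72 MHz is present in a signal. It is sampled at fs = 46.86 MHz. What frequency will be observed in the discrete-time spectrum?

3.86 MHz

136.72 MHz mod fs = 43 MHz.
43 MHz > fs/2 = 23.43 MHz, folds to fs − 43 MHz = 3.86 MHz.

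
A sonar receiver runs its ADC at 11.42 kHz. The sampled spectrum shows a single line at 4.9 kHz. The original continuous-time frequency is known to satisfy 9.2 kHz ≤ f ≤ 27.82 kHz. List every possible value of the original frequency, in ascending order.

Frequencies that alias to 4.9 kHz are k·fs ± 4.9 kHz for integer k ≥ 0.
k=0: 4.9 kHz.
k=1: 6.52 kHz, 16.32 kHz.
k=2: 17.94 kHz, 27.74 kHz.
k=3: 29.36 kHz, 39.16 kHz.
Within [9.2 kHz, 27.82 kHz]: 16.32 kHz, 17.94 kHz, 27.74 kHz.

16.32 kHz, 17.94 kHz, 27.74 kHz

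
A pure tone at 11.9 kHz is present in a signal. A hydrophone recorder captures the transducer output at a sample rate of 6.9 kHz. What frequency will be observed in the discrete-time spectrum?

1.9 kHz

11.9 kHz mod fs = 5 kHz.
5 kHz > fs/2 = 3.45 kHz, folds to fs − 5 kHz = 1.9 kHz.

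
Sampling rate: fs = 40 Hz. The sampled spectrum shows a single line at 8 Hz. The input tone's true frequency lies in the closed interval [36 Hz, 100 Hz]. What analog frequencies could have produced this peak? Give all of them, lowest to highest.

48 Hz, 72 Hz, 88 Hz

Frequencies that alias to 8 Hz are k·fs ± 8 Hz for integer k ≥ 0.
k=0: 8 Hz.
k=1: 32 Hz, 48 Hz.
k=2: 72 Hz, 88 Hz.
k=3: 112 Hz, 128 Hz.
Within [36 Hz, 100 Hz]: 48 Hz, 72 Hz, 88 Hz.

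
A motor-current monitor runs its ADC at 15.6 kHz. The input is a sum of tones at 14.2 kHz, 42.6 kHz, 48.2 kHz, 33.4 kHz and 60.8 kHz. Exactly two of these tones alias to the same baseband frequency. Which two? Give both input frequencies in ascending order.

fs/2 = 7.8 kHz.
14.2 kHz > fs/2 = 7.8 kHz, folds to fs − 14.2 kHz = 1.4 kHz.
42.6 kHz mod fs = 11.4 kHz.
11.4 kHz > fs/2 = 7.8 kHz, folds to fs − 11.4 kHz = 4.2 kHz.
48.2 kHz mod fs = 1.4 kHz.
1.4 kHz ≤ fs/2 = 7.8 kHz, appears at 1.4 kHz.
33.4 kHz mod fs = 2.2 kHz.
2.2 kHz ≤ fs/2 = 7.8 kHz, appears at 2.2 kHz.
60.8 kHz mod fs = 14 kHz.
14 kHz > fs/2 = 7.8 kHz, folds to fs − 14 kHz = 1.6 kHz.
14.2 kHz and 48.2 kHz both map to 1.4 kHz.

14.2 kHz, 48.2 kHz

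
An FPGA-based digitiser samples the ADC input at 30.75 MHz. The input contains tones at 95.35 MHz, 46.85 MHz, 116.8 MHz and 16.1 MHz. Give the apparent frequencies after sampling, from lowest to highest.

fs/2 = 15.375 MHz.
95.35 MHz mod fs = 3.1 MHz.
3.1 MHz ≤ fs/2 = 15.375 MHz, appears at 3.1 MHz.
46.85 MHz mod fs = 16.1 MHz.
16.1 MHz > fs/2 = 15.375 MHz, folds to fs − 16.1 MHz = 14.65 MHz.
116.8 MHz mod fs = 24.55 MHz.
24.55 MHz > fs/2 = 15.375 MHz, folds to fs − 24.55 MHz = 6.2 MHz.
16.1 MHz > fs/2 = 15.375 MHz, folds to fs − 16.1 MHz = 14.65 MHz.
Distinct values: {3.1 MHz, 6.2 MHz, 14.65 MHz}.

3.1 MHz, 6.2 MHz, 14.65 MHz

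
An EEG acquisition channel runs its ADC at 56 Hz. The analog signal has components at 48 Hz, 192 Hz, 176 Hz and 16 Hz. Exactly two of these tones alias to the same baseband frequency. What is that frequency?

fs/2 = 28 Hz.
48 Hz > fs/2 = 28 Hz, folds to fs − 48 Hz = 8 Hz.
192 Hz mod fs = 24 Hz.
24 Hz ≤ fs/2 = 28 Hz, appears at 24 Hz.
176 Hz mod fs = 8 Hz.
8 Hz ≤ fs/2 = 28 Hz, appears at 8 Hz.
16 Hz ≤ fs/2 = 28 Hz, passes unchanged.
48 Hz and 176 Hz both map to 8 Hz.

8 Hz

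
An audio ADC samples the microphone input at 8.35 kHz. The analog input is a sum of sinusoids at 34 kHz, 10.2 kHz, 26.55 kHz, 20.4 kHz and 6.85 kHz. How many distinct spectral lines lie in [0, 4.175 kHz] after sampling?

fs/2 = 4.175 kHz.
34 kHz mod fs = 0.6 kHz.
0.6 kHz ≤ fs/2 = 4.175 kHz, appears at 0.6 kHz.
10.2 kHz mod fs = 1.85 kHz.
1.85 kHz ≤ fs/2 = 4.175 kHz, appears at 1.85 kHz.
26.55 kHz mod fs = 1.5 kHz.
1.5 kHz ≤ fs/2 = 4.175 kHz, appears at 1.5 kHz.
20.4 kHz mod fs = 3.7 kHz.
3.7 kHz ≤ fs/2 = 4.175 kHz, appears at 3.7 kHz.
6.85 kHz > fs/2 = 4.175 kHz, folds to fs − 6.85 kHz = 1.5 kHz.
Distinct values: {0.6 kHz, 1.5 kHz, 1.85 kHz, 3.7 kHz} → 4.

4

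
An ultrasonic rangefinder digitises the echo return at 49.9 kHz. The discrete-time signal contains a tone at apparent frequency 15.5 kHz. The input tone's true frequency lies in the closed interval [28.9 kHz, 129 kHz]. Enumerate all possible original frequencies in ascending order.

34.4 kHz, 65.4 kHz, 84.3 kHz, 115.3 kHz

Frequencies that alias to 15.5 kHz are k·fs ± 15.5 kHz for integer k ≥ 0.
k=0: 15.5 kHz.
k=1: 34.4 kHz, 65.4 kHz.
k=2: 84.3 kHz, 115.3 kHz.
k=3: 134.2 kHz, 165.2 kHz.
Within [28.9 kHz, 129 kHz]: 34.4 kHz, 65.4 kHz, 84.3 kHz, 115.3 kHz.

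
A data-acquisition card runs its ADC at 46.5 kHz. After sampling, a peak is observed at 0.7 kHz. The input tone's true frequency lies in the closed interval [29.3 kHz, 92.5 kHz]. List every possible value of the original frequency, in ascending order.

Frequencies that alias to 0.7 kHz are k·fs ± 0.7 kHz for integer k ≥ 0.
k=0: 0.7 kHz.
k=1: 45.8 kHz, 47.2 kHz.
k=2: 92.3 kHz, 93.7 kHz.
k=3: 138.8 kHz, 140.2 kHz.
Within [29.3 kHz, 92.5 kHz]: 45.8 kHz, 47.2 kHz, 92.3 kHz.

45.8 kHz, 47.2 kHz, 92.3 kHz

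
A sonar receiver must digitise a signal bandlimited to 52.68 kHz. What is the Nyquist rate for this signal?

Nyquist rate = 2 × 52.68 kHz = 105.36 kHz.

105.36 kHz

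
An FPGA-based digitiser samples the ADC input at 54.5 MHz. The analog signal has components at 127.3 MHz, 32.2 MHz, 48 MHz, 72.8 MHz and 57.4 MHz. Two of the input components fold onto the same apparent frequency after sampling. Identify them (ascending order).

72.8 MHz, 127.3 MHz

fs/2 = 27.25 MHz.
127.3 MHz mod fs = 18.3 MHz.
18.3 MHz ≤ fs/2 = 27.25 MHz, appears at 18.3 MHz.
32.2 MHz > fs/2 = 27.25 MHz, folds to fs − 32.2 MHz = 22.3 MHz.
48 MHz > fs/2 = 27.25 MHz, folds to fs − 48 MHz = 6.5 MHz.
72.8 MHz mod fs = 18.3 MHz.
18.3 MHz ≤ fs/2 = 27.25 MHz, appears at 18.3 MHz.
57.4 MHz mod fs = 2.9 MHz.
2.9 MHz ≤ fs/2 = 27.25 MHz, appears at 2.9 MHz.
72.8 MHz and 127.3 MHz both map to 18.3 MHz.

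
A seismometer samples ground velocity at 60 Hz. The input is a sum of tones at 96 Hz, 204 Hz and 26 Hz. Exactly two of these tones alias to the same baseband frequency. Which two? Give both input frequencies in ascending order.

fs/2 = 30 Hz.
96 Hz mod fs = 36 Hz.
36 Hz > fs/2 = 30 Hz, folds to fs − 36 Hz = 24 Hz.
204 Hz mod fs = 24 Hz.
24 Hz ≤ fs/2 = 30 Hz, appears at 24 Hz.
26 Hz ≤ fs/2 = 30 Hz, passes unchanged.
96 Hz and 204 Hz both map to 24 Hz.

96 Hz, 204 Hz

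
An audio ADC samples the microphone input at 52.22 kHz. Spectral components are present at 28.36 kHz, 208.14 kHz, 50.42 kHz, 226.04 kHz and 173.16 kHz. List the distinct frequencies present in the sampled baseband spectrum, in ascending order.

0.74 kHz, 1.8 kHz, 16.5 kHz, 17.16 kHz, 23.86 kHz

fs/2 = 26.11 kHz.
28.36 kHz > fs/2 = 26.11 kHz, folds to fs − 28.36 kHz = 23.86 kHz.
208.14 kHz mod fs = 51.48 kHz.
51.48 kHz > fs/2 = 26.11 kHz, folds to fs − 51.48 kHz = 0.74 kHz.
50.42 kHz > fs/2 = 26.11 kHz, folds to fs − 50.42 kHz = 1.8 kHz.
226.04 kHz mod fs = 17.16 kHz.
17.16 kHz ≤ fs/2 = 26.11 kHz, appears at 17.16 kHz.
173.16 kHz mod fs = 16.5 kHz.
16.5 kHz ≤ fs/2 = 26.11 kHz, appears at 16.5 kHz.
Distinct values: {0.74 kHz, 1.8 kHz, 16.5 kHz, 17.16 kHz, 23.86 kHz}.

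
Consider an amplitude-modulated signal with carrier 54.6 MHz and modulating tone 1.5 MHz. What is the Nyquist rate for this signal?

112.2 MHz

AM sidebands sit at fc ± fm = 53.1 MHz and 56.1 MHz.
Highest-frequency component: 56.1 MHz.
Nyquist rate = 2 × 56.1 MHz = 112.2 MHz.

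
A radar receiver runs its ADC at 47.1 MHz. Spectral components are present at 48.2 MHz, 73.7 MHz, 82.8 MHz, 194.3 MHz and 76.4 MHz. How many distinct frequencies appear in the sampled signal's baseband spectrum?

fs/2 = 23.55 MHz.
48.2 MHz mod fs = 1.1 MHz.
1.1 MHz ≤ fs/2 = 23.55 MHz, appears at 1.1 MHz.
73.7 MHz mod fs = 26.6 MHz.
26.6 MHz > fs/2 = 23.55 MHz, folds to fs − 26.6 MHz = 20.5 MHz.
82.8 MHz mod fs = 35.7 MHz.
35.7 MHz > fs/2 = 23.55 MHz, folds to fs − 35.7 MHz = 11.4 MHz.
194.3 MHz mod fs = 5.9 MHz.
5.9 MHz ≤ fs/2 = 23.55 MHz, appears at 5.9 MHz.
76.4 MHz mod fs = 29.3 MHz.
29.3 MHz > fs/2 = 23.55 MHz, folds to fs − 29.3 MHz = 17.8 MHz.
Distinct values: {1.1 MHz, 5.9 MHz, 11.4 MHz, 17.8 MHz, 20.5 MHz} → 5.

5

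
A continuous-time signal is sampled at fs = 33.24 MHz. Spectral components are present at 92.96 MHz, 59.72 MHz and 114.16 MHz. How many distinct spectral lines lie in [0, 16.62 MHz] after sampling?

fs/2 = 16.62 MHz.
92.96 MHz mod fs = 26.48 MHz.
26.48 MHz > fs/2 = 16.62 MHz, folds to fs − 26.48 MHz = 6.76 MHz.
59.72 MHz mod fs = 26.48 MHz.
26.48 MHz > fs/2 = 16.62 MHz, folds to fs − 26.48 MHz = 6.76 MHz.
114.16 MHz mod fs = 14.44 MHz.
14.44 MHz ≤ fs/2 = 16.62 MHz, appears at 14.44 MHz.
Distinct values: {6.76 MHz, 14.44 MHz} → 2.

2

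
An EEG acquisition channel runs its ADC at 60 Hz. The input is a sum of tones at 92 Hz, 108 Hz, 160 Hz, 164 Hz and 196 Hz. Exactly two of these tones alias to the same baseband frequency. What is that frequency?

fs/2 = 30 Hz.
92 Hz mod fs = 32 Hz.
32 Hz > fs/2 = 30 Hz, folds to fs − 32 Hz = 28 Hz.
108 Hz mod fs = 48 Hz.
48 Hz > fs/2 = 30 Hz, folds to fs − 48 Hz = 12 Hz.
160 Hz mod fs = 40 Hz.
40 Hz > fs/2 = 30 Hz, folds to fs − 40 Hz = 20 Hz.
164 Hz mod fs = 44 Hz.
44 Hz > fs/2 = 30 Hz, folds to fs − 44 Hz = 16 Hz.
196 Hz mod fs = 16 Hz.
16 Hz ≤ fs/2 = 30 Hz, appears at 16 Hz.
164 Hz and 196 Hz both map to 16 Hz.

16 Hz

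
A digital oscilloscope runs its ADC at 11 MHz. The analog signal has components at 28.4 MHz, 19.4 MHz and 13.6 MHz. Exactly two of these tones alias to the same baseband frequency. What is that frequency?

2.6 MHz

fs/2 = 5.5 MHz.
28.4 MHz mod fs = 6.4 MHz.
6.4 MHz > fs/2 = 5.5 MHz, folds to fs − 6.4 MHz = 4.6 MHz.
19.4 MHz mod fs = 8.4 MHz.
8.4 MHz > fs/2 = 5.5 MHz, folds to fs − 8.4 MHz = 2.6 MHz.
13.6 MHz mod fs = 2.6 MHz.
2.6 MHz ≤ fs/2 = 5.5 MHz, appears at 2.6 MHz.
13.6 MHz and 19.4 MHz both map to 2.6 MHz.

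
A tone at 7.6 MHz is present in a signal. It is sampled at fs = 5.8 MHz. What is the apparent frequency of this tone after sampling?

1.8 MHz

7.6 MHz mod fs = 1.8 MHz.
1.8 MHz ≤ fs/2 = 2.9 MHz, appears at 1.8 MHz.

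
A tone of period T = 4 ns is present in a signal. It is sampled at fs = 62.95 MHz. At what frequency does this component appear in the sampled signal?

1.8 MHz

T = 4 ns → f = 1/T = 250 MHz.
250 MHz mod fs = 61.15 MHz.
61.15 MHz > fs/2 = 31.475 MHz, folds to fs − 61.15 MHz = 1.8 MHz.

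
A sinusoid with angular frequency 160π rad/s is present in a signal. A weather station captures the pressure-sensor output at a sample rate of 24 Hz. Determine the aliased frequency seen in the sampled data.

ω = 160π rad/s → f = ω/(2π) = 80 Hz.
80 Hz mod fs = 8 Hz.
8 Hz ≤ fs/2 = 12 Hz, appears at 8 Hz.

8 Hz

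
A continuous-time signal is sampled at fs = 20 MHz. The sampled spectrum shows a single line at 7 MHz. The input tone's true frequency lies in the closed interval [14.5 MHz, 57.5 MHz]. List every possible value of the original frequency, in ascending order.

Frequencies that alias to 7 MHz are k·fs ± 7 MHz for integer k ≥ 0.
k=0: 7 MHz.
k=1: 13 MHz, 27 MHz.
k=2: 33 MHz, 47 MHz.
k=3: 53 MHz, 67 MHz.
k=4: 73 MHz, 87 MHz.
Within [14.5 MHz, 57.5 MHz]: 27 MHz, 33 MHz, 47 MHz, 53 MHz.

27 MHz, 33 MHz, 47 MHz, 53 MHz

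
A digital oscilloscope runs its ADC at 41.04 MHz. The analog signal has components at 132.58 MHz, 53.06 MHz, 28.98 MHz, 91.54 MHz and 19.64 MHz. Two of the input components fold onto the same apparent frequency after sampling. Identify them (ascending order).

fs/2 = 20.52 MHz.
132.58 MHz mod fs = 9.46 MHz.
9.46 MHz ≤ fs/2 = 20.52 MHz, appears at 9.46 MHz.
53.06 MHz mod fs = 12.02 MHz.
12.02 MHz ≤ fs/2 = 20.52 MHz, appears at 12.02 MHz.
28.98 MHz > fs/2 = 20.52 MHz, folds to fs − 28.98 MHz = 12.06 MHz.
91.54 MHz mod fs = 9.46 MHz.
9.46 MHz ≤ fs/2 = 20.52 MHz, appears at 9.46 MHz.
19.64 MHz ≤ fs/2 = 20.52 MHz, passes unchanged.
91.54 MHz and 132.58 MHz both map to 9.46 MHz.

91.54 MHz, 132.58 MHz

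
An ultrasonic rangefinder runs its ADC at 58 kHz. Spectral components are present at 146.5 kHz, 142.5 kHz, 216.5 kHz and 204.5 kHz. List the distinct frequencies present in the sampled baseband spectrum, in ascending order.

15.5 kHz, 26.5 kHz, 27.5 kHz

fs/2 = 29 kHz.
146.5 kHz mod fs = 30.5 kHz.
30.5 kHz > fs/2 = 29 kHz, folds to fs − 30.5 kHz = 27.5 kHz.
142.5 kHz mod fs = 26.5 kHz.
26.5 kHz ≤ fs/2 = 29 kHz, appears at 26.5 kHz.
216.5 kHz mod fs = 42.5 kHz.
42.5 kHz > fs/2 = 29 kHz, folds to fs − 42.5 kHz = 15.5 kHz.
204.5 kHz mod fs = 30.5 kHz.
30.5 kHz > fs/2 = 29 kHz, folds to fs − 30.5 kHz = 27.5 kHz.
Distinct values: {15.5 kHz, 26.5 kHz, 27.5 kHz}.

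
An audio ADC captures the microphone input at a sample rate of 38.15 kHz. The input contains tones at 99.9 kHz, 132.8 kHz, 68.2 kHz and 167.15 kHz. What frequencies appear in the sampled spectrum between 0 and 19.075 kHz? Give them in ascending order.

fs/2 = 19.075 kHz.
99.9 kHz mod fs = 23.6 kHz.
23.6 kHz > fs/2 = 19.075 kHz, folds to fs − 23.6 kHz = 14.55 kHz.
132.8 kHz mod fs = 18.35 kHz.
18.35 kHz ≤ fs/2 = 19.075 kHz, appears at 18.35 kHz.
68.2 kHz mod fs = 30.05 kHz.
30.05 kHz > fs/2 = 19.075 kHz, folds to fs − 30.05 kHz = 8.1 kHz.
167.15 kHz mod fs = 14.55 kHz.
14.55 kHz ≤ fs/2 = 19.075 kHz, appears at 14.55 kHz.
Distinct values: {8.1 kHz, 14.55 kHz, 18.35 kHz}.

8.1 kHz, 14.55 kHz, 18.35 kHz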